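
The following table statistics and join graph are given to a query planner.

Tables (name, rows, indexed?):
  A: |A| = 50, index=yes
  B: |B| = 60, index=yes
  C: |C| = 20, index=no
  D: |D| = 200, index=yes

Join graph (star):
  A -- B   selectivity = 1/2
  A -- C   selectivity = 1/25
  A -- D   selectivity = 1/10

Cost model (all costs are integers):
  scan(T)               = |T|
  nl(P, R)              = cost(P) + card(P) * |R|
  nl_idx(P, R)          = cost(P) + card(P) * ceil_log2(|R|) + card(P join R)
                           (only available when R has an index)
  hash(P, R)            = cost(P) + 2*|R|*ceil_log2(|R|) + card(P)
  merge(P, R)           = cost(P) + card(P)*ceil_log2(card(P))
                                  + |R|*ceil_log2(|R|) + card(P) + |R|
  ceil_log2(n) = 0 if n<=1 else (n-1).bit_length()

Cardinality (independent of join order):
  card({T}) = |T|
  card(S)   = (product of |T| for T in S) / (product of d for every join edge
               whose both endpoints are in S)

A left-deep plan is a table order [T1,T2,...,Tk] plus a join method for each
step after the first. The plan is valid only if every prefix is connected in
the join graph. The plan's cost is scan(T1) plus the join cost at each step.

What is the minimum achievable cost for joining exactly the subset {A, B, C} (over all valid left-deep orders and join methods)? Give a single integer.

880

Selinger DP over subsets of {A,B,C}:
  {A}: scan cost=50, card=50
  {B}: scan cost=60, card=60
  {C}: scan cost=20, card=20
  {AB}: card=1500; try (A,hash)→720, (B,hash)→820, (B,merge)→820, (A,merge)→830, (B,nl_idx)→1850, (A,nl_idx)→1920 …(+2); best=720 via (A,hash)
  {AC}: card=40; try (A,nl_idx)→180, (C,hash)→300, (A,merge)→490, (C,merge)→520, (A,hash)→640, (A,nl)→1020 …(+1); best=180 via (A,nl_idx)
  {ABC}: card=1200; try (B,merge)→880, (B,hash)→940, (B,nl_idx)→1620, (C,hash)→2420, (B,nl)→2580, (C,merge)→18840 …(+1); best=880 via (B,merge)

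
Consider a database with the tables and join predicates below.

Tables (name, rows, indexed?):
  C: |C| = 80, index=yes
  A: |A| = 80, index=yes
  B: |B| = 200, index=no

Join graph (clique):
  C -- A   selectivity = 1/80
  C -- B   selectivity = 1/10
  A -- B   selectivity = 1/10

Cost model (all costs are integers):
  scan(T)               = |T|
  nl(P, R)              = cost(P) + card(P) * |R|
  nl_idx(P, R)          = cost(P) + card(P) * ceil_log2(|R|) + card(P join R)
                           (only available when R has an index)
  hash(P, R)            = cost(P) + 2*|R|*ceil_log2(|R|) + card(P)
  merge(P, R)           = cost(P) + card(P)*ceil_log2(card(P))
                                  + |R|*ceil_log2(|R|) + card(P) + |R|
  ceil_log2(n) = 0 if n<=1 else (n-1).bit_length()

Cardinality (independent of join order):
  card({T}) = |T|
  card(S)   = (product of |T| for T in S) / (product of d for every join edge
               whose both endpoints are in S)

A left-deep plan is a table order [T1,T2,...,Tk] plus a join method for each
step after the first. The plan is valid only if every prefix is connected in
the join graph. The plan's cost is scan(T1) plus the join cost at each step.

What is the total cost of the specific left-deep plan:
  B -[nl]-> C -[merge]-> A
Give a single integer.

36040

step 1: scan B: cost=200, card=200
step 2: join C via nl
    card(P join C) = 200*80/(10) = 1600
    cost = 200 + 200*80 = 16200
step 3: join A via merge
    card(P join A) = 1600*80/(80*10) = 160
    cost = 16200 + 1600*11 + 80*7 + 1600 + 80 = 36040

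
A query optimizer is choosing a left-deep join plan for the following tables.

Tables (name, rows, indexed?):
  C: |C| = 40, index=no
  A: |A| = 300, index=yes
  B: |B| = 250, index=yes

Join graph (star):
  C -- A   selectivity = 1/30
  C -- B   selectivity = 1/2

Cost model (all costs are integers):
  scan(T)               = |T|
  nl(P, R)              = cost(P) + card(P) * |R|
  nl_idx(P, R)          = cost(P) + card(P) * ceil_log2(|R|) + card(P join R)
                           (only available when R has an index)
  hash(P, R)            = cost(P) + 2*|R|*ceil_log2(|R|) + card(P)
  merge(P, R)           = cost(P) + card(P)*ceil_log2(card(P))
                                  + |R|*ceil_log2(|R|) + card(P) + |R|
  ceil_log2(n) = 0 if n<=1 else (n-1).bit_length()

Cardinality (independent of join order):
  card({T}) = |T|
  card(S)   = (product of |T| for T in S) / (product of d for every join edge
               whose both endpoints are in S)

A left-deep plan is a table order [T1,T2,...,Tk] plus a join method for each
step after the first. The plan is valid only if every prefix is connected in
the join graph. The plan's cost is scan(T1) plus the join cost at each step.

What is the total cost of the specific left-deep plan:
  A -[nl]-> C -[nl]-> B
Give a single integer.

step 1: scan A: cost=300, card=300
step 2: join C via nl
    card(P join C) = 300*40/(30) = 400
    cost = 300 + 300*40 = 12300
step 3: join B via nl
    card(P join B) = 400*250/(2) = 50000
    cost = 12300 + 400*250 = 112300

112300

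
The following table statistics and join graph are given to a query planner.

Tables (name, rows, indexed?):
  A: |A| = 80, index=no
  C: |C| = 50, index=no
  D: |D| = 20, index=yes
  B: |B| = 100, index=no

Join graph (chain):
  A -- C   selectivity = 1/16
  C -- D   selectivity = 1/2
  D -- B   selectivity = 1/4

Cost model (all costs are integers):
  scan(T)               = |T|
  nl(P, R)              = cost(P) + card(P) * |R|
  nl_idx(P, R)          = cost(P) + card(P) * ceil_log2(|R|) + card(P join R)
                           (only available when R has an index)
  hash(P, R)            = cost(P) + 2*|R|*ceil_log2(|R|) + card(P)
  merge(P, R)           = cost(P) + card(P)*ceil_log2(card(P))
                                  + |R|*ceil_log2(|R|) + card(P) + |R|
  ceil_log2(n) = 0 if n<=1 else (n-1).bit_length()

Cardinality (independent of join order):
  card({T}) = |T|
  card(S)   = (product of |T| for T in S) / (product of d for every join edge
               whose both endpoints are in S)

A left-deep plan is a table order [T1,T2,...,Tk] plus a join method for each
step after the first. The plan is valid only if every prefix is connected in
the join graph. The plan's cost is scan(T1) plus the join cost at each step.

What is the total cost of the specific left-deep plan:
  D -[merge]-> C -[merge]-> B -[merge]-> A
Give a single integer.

194430

step 1: scan D: cost=20, card=20
step 2: join C via merge
    card(P join C) = 20*50/(2) = 500
    cost = 20 + 20*5 + 50*6 + 20 + 50 = 490
step 3: join B via merge
    card(P join B) = 500*100/(4) = 12500
    cost = 490 + 500*9 + 100*7 + 500 + 100 = 6290
step 4: join A via merge
    card(P join A) = 12500*80/(16) = 62500
    cost = 6290 + 12500*14 + 80*7 + 12500 + 80 = 194430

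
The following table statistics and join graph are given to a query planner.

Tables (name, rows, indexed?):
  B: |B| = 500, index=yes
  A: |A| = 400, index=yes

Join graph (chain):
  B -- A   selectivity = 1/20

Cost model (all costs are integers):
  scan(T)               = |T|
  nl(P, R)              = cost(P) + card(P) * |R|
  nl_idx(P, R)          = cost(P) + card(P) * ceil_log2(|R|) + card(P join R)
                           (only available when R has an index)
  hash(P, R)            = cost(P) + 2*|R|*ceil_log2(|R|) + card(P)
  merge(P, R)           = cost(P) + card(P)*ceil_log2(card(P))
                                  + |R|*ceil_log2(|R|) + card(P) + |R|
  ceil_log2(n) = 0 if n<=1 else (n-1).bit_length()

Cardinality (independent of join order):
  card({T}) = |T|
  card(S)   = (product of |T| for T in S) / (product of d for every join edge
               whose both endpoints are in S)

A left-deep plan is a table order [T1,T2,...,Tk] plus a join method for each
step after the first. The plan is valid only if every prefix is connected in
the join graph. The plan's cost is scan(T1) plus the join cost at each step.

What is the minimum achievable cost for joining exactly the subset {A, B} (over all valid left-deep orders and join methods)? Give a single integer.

Selinger DP over subsets of {A,B}:
  {B}: scan cost=500, card=500
  {A}: scan cost=400, card=400
  {AB}: card=10000; try (A,hash)→8200, (B,merge)→9400, (A,merge)→9500, (B,hash)→9800, (B,nl_idx)→14000, (A,nl_idx)→15000 …(+2); best=8200 via (A,hash)

8200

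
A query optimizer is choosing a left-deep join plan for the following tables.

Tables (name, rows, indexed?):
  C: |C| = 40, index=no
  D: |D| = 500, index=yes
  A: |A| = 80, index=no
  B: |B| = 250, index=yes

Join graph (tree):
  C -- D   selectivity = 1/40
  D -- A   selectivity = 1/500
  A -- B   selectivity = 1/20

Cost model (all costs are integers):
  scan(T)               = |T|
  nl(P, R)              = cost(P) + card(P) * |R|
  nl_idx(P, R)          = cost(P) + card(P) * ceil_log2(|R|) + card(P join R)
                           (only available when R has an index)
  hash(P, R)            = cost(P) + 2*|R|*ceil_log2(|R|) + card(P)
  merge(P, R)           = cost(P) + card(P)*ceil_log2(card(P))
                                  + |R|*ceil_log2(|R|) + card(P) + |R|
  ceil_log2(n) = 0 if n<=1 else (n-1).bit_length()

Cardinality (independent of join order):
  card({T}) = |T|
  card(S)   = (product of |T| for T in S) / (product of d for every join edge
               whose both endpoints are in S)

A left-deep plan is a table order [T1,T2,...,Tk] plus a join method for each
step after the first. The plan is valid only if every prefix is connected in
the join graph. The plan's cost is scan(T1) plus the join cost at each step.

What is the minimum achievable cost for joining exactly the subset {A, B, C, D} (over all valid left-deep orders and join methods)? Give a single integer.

3080

Selinger DP over subsets of {A,B,C,D}:
  {C}: scan cost=40, card=40
  {D}: scan cost=500, card=500
  {A}: scan cost=80, card=80
  {B}: scan cost=250, card=250
  {CD}: card=500; try (D,nl_idx)→900, (C,hash)→1480, (D,merge)→5320, (C,merge)→5780, (D,hash)→9080, (D,nl)→20040 …(+1); best=900 via (D,nl_idx)
  {AD}: card=80; try (D,nl_idx)→880, (A,hash)→2120, (D,merge)→5720, (A,merge)→6140, (D,hash)→9160, (D,nl)→40080 …(+1); best=880 via (D,nl_idx)
  {AB}: card=1000; try (A,hash)→1620, (B,nl_idx)→1720, (B,merge)→2970, (A,merge)→3140, (B,hash)→4160, (B,nl)→20080 …(+1); best=1620 via (A,hash)
  {ACD}: card=80; try (C,hash)→1440, (C,merge)→1800, (A,hash)→2520, (C,nl)→4080, (A,merge)→6540, (A,nl)→40900; best=1440 via (C,hash)
  {ABD}: card=1000; try (B,nl_idx)→2520, (B,merge)→3770, (B,hash)→4960, (D,hash)→11620, (D,nl_idx)→11620, (D,merge)→17620 …(+2); best=2520 via (B,nl_idx)
  {ABCD}: card=1000; try (B,nl_idx)→3080, (C,hash)→4000, (B,merge)→4330, (B,hash)→5520, (C,merge)→13800, (B,nl)→21440 …(+1); best=3080 via (B,nl_idx)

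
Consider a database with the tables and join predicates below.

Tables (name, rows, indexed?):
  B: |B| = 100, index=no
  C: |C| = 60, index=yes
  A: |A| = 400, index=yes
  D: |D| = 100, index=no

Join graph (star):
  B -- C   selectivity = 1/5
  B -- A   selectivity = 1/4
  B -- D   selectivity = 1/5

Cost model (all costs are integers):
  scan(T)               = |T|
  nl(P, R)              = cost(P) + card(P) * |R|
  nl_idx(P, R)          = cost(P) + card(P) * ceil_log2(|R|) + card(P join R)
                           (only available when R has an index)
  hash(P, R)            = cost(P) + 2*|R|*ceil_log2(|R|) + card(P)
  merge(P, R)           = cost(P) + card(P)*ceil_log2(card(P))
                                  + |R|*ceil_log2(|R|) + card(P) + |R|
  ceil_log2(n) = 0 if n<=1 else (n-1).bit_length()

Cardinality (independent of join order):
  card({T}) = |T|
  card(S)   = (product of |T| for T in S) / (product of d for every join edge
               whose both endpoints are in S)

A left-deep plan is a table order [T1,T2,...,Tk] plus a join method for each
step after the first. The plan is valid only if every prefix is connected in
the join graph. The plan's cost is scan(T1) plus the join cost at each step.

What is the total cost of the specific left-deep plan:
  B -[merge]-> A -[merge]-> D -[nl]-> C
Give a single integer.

step 1: scan B: cost=100, card=100
step 2: join A via merge
    card(P join A) = 100*400/(4) = 10000
    cost = 100 + 100*7 + 400*9 + 100 + 400 = 4900
step 3: join D via merge
    card(P join D) = 10000*100/(5) = 200000
    cost = 4900 + 10000*14 + 100*7 + 10000 + 100 = 155700
step 4: join C via nl
    card(P join C) = 200000*60/(5) = 2400000
    cost = 155700 + 200000*60 = 12155700

12155700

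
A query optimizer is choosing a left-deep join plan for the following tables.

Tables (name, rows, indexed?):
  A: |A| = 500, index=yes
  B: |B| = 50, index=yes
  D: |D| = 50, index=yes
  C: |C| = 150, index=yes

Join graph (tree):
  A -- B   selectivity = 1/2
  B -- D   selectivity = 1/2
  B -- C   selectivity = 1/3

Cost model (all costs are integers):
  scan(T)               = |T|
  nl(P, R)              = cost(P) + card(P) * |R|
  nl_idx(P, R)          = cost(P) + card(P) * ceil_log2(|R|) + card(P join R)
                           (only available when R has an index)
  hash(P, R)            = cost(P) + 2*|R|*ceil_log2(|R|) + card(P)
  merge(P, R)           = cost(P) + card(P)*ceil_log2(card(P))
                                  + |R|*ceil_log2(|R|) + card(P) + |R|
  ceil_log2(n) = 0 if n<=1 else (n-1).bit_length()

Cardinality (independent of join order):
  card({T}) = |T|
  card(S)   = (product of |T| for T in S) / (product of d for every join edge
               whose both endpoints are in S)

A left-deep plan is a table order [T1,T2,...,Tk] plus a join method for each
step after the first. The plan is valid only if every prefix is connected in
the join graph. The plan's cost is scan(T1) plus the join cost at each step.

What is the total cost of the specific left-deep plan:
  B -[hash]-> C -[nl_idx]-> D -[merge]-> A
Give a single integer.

1147500

step 1: scan B: cost=50, card=50
step 2: join C via hash
    card(P join C) = 50*150/(3) = 2500
    cost = 50 + 2*150*8 + 50 = 2500
step 3: join D via nl_idx
    card(P join D) = 2500*50/(2) = 62500
    cost = 2500 + 2500*6 + 62500 = 80000
step 4: join A via merge
    card(P join A) = 62500*500/(2) = 15625000
    cost = 80000 + 62500*16 + 500*9 + 62500 + 500 = 1147500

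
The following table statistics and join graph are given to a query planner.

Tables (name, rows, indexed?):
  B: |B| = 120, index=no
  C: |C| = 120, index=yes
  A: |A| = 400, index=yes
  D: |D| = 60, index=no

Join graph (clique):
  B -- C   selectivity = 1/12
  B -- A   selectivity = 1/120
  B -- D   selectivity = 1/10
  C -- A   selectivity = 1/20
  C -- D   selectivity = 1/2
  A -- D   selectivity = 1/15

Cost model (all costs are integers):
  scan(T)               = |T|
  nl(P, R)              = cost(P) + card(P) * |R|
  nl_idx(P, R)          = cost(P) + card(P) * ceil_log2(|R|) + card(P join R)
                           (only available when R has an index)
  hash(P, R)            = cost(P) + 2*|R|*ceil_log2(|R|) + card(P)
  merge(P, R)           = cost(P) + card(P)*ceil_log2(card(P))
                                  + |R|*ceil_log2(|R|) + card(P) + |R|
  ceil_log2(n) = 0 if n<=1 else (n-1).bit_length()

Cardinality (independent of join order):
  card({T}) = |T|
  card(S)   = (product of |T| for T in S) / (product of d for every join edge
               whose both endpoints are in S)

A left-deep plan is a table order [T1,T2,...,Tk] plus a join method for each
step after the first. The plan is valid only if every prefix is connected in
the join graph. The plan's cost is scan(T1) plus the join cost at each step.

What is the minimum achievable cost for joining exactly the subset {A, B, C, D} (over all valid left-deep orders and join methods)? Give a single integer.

3880

Selinger DP over subsets of {A,B,C,D}:
  {B}: scan cost=120, card=120
  {C}: scan cost=120, card=120
  {A}: scan cost=400, card=400
  {D}: scan cost=60, card=60
  {BC}: card=1200; try (C,hash)→1920, (B,hash)→1920, (C,merge)→2040, (B,merge)→2040, (C,nl_idx)→2160, (C,nl)→14520 …(+1); best=1920 via (C,hash)
  {AB}: card=400; try (A,nl_idx)→1600, (B,hash)→2480, (A,merge)→5080, (B,merge)→5360, (A,hash)→7440, (A,nl)→48120 …(+1); best=1600 via (A,nl_idx)
  {BD}: card=720; try (D,hash)→960, (B,merge)→1440, (D,merge)→1500, (B,hash)→1800, (B,nl)→7260, (D,nl)→7320; best=960 via (D,hash)
  {AC}: card=2400; try (C,hash)→2480, (A,nl_idx)→3600, (A,merge)→5080, (C,merge)→5360, (C,nl_idx)→5600, (A,hash)→7440 …(+2); best=2480 via (C,hash)
  {CD}: card=3600; try (D,hash)→960, (C,merge)→1440, (D,merge)→1500, (C,hash)→1800, (C,nl_idx)→4080, (C,nl)→7260 …(+1); best=960 via (D,hash)
  {AD}: card=1600; try (D,hash)→1520, (A,nl_idx)→2200, (A,merge)→4480, (D,merge)→4820, (A,hash)→7320, (A,nl)→24060 …(+1); best=1520 via (D,hash)
  {ABC}: card=200; try (C,hash)→3680, (C,nl_idx)→4600, (C,merge)→6560, (B,hash)→6560, (A,hash)→10320, (A,nl_idx)→12920 …(+5); best=3680 via (C,hash)
  {BCD}: card=3600; try (C,hash)→3360, (D,hash)→3840, (B,hash)→6240, (C,nl_idx)→9600, (C,merge)→9840, (D,merge)→16740 …(+4); best=3360 via (C,hash)
  {ABD}: card=160; try (D,hash)→2720, (B,hash)→4800, (D,merge)→6020, (A,nl_idx)→7600, (A,hash)→8880, (A,merge)→12880 …(+4); best=2720 via (D,hash)
  {ACD}: card=4800; try (C,hash)→4800, (D,hash)→5600, (A,hash)→11760, (C,nl_idx)→17520, (C,merge)→21680, (D,merge)→34100 …(+5); best=4800 via (C,hash)
  {ABCD}: card=40; try (C,nl_idx)→3880, (C,hash)→4560, (D,hash)→4600, (C,merge)→5120, (D,merge)→5900, (B,hash)→11280 …(+8); best=3880 via (C,nl_idx)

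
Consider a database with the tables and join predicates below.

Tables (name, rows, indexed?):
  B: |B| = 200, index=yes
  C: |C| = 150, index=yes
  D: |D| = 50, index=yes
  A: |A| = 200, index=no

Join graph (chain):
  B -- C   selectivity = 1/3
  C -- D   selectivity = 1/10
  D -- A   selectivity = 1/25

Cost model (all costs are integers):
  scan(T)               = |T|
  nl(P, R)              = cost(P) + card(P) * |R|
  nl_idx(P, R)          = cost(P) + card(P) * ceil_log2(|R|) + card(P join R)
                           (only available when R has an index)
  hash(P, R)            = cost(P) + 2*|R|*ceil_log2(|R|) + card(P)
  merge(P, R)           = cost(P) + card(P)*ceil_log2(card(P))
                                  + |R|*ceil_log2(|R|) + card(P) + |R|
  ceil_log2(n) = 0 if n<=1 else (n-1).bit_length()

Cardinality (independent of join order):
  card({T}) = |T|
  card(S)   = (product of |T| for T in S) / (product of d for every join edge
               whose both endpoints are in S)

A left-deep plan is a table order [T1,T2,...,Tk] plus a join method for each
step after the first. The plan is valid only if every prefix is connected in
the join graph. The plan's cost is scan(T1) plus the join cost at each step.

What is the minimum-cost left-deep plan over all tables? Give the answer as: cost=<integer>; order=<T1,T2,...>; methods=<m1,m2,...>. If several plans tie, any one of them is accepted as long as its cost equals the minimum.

Selinger DP (subsets sized 1..n):
  {B}: scan cost=200, card=200
  {C}: scan cost=150, card=150
  {D}: scan cost=50, card=50
  {A}: scan cost=200, card=200
  {BC}: card=10000; try (C,hash)→2800, (B,merge)→3300, (C,merge)→3350, (B,hash)→3500, (B,nl_idx)→11350, (C,nl_idx)→11800 …(+2); best=2800 via (C,hash)
  {CD}: card=750; try (D,hash)→900, (C,nl_idx)→1200, (C,merge)→1750, (D,nl_idx)→1800, (D,merge)→1850, (C,hash)→2500 …(+2); best=900 via (D,hash)
  {AD}: card=400; try (D,hash)→1000, (D,nl_idx)→1800, (A,merge)→2200, (D,merge)→2350, (A,hash)→3300, (A,nl)→10050 …(+1); best=1000 via (D,hash)
  {BCD}: card=50000; try (B,hash)→4850, (B,merge)→10950, (D,hash)→13400, (B,nl_idx)→56900, (D,nl_idx)→112800, (B,nl)→150900 …(+2); best=4850 via (B,hash)
  {ACD}: card=6000; try (C,hash)→3800, (A,hash)→4850, (C,merge)→6350, (C,nl_idx)→10200, (A,merge)→10950, (C,nl)→61000 …(+1); best=3800 via (C,hash)
  {ABCD}: card=400000; try (B,hash)→13000, (A,hash)→58050, (B,merge)→89600, (B,nl_idx)→451800, (A,merge)→856650, (B,nl)→1203800 …(+1); best=13000 via (B,hash)

cost=13000; order=A,D,C,B; methods=hash,hash,hash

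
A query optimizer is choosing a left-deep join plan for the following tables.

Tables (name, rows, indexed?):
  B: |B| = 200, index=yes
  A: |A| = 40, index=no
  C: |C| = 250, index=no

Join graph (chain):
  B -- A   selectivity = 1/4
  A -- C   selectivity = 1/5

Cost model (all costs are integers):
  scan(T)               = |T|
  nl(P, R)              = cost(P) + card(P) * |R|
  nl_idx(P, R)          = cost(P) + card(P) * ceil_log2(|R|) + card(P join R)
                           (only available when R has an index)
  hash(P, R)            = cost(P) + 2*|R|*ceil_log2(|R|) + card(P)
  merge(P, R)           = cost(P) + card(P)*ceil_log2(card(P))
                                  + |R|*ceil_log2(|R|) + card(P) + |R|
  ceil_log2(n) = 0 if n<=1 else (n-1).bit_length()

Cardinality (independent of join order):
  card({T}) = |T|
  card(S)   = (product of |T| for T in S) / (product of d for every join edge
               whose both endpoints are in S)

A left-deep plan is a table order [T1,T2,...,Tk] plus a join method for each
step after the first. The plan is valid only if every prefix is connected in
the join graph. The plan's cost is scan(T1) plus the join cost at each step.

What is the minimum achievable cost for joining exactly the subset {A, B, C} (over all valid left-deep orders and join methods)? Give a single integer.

Selinger DP over subsets of {A,B,C}:
  {B}: scan cost=200, card=200
  {A}: scan cost=40, card=40
  {C}: scan cost=250, card=250
  {AB}: card=2000; try (A,hash)→880, (B,merge)→2120, (A,merge)→2280, (B,nl_idx)→2360, (B,hash)→3280, (B,nl)→8040 …(+1); best=880 via (A,hash)
  {AC}: card=2000; try (A,hash)→980, (C,merge)→2570, (A,merge)→2780, (C,hash)→4080, (C,nl)→10040, (A,nl)→10250; best=980 via (A,hash)
  {ABC}: card=100000; try (B,hash)→6180, (C,hash)→6880, (B,merge)→26780, (C,merge)→27130, (B,nl_idx)→116980, (B,nl)→400980 …(+1); best=6180 via (B,hash)

6180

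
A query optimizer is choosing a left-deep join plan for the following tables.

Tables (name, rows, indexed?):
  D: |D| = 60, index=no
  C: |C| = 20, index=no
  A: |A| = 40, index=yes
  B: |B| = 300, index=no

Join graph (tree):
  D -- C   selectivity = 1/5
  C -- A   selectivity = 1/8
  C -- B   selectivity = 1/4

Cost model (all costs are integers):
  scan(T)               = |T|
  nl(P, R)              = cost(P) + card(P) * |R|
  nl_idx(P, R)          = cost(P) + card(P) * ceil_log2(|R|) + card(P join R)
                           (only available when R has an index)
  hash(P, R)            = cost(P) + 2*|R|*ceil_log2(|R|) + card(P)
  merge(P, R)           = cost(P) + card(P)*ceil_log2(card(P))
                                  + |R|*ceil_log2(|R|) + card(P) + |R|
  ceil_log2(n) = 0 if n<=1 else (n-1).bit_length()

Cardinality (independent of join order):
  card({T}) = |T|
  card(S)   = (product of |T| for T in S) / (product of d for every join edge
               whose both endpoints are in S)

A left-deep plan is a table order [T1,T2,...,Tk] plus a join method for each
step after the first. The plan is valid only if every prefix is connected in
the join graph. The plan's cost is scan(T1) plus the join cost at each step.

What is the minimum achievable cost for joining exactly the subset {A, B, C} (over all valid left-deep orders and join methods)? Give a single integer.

2780

Selinger DP over subsets of {A,B,C}:
  {C}: scan cost=20, card=20
  {A}: scan cost=40, card=40
  {B}: scan cost=300, card=300
  {AC}: card=100; try (A,nl_idx)→240, (C,hash)→280, (A,merge)→420, (C,merge)→440, (A,hash)→520, (A,nl)→820 …(+1); best=240 via (A,nl_idx)
  {BC}: card=1500; try (C,hash)→800, (B,merge)→3140, (C,merge)→3420, (B,hash)→5440, (B,nl)→6020, (C,nl)→6300; best=800 via (C,hash)
  {ABC}: card=7500; try (A,hash)→2780, (B,merge)→4040, (B,hash)→5740, (A,nl_idx)→17300, (A,merge)→19080, (B,nl)→30240 …(+1); best=2780 via (A,hash)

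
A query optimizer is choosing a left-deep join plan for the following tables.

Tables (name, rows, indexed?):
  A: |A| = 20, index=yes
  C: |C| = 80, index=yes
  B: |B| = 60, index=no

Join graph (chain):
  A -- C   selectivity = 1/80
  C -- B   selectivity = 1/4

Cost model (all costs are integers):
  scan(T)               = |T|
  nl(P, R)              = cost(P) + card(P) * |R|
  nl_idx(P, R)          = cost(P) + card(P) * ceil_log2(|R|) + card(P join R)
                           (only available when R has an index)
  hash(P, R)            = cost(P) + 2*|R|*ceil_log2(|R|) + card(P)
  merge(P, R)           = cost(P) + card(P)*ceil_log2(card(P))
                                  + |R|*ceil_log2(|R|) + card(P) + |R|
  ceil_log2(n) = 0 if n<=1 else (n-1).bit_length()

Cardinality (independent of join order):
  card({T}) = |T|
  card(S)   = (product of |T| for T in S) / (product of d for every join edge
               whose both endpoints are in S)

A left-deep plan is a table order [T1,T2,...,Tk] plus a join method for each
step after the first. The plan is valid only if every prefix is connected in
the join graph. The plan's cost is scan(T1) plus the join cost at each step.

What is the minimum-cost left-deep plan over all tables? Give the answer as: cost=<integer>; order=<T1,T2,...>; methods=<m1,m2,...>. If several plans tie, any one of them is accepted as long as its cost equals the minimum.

Selinger DP (subsets sized 1..n):
  {A}: scan cost=20, card=20
  {C}: scan cost=80, card=80
  {B}: scan cost=60, card=60
  {AC}: card=20; try (C,nl_idx)→180, (A,hash)→360, (A,nl_idx)→500, (C,merge)→780, (A,merge)→840, (C,hash)→1160 …(+2); best=180 via (C,nl_idx)
  {BC}: card=1200; try (B,hash)→880, (C,merge)→1120, (B,merge)→1140, (C,hash)→1240, (C,nl_idx)→1680, (C,nl)→4860 …(+1); best=880 via (B,hash)
  {ABC}: card=300; try (B,merge)→720, (B,hash)→920, (B,nl)→1380, (A,hash)→2280, (A,nl_idx)→7180, (A,merge)→15400 …(+1); best=720 via (B,merge)

cost=720; order=A,C,B; methods=nl_idx,merge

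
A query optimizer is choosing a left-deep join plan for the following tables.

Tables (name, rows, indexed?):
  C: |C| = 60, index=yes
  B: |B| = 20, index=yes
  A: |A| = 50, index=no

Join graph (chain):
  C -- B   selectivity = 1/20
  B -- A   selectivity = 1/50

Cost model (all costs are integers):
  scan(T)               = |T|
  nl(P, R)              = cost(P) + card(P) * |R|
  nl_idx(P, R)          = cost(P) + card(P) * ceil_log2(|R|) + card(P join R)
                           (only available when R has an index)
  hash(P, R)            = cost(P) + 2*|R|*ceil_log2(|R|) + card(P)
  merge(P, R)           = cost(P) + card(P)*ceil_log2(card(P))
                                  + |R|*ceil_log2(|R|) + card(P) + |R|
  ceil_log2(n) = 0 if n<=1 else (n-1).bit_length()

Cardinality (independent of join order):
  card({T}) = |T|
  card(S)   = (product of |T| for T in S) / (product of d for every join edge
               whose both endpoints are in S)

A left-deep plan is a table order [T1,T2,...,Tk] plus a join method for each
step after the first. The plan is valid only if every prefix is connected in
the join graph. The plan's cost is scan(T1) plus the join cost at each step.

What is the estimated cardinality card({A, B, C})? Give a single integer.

60

Tables in S: A(50), B(20), C(60)
Edges inside S: C-B(d=20), B-A(d=50)
numerator = 50 * 20 * 60 = 60000
denominator = 20 * 50 = 1000
card(S) = 60000 / 1000 = 60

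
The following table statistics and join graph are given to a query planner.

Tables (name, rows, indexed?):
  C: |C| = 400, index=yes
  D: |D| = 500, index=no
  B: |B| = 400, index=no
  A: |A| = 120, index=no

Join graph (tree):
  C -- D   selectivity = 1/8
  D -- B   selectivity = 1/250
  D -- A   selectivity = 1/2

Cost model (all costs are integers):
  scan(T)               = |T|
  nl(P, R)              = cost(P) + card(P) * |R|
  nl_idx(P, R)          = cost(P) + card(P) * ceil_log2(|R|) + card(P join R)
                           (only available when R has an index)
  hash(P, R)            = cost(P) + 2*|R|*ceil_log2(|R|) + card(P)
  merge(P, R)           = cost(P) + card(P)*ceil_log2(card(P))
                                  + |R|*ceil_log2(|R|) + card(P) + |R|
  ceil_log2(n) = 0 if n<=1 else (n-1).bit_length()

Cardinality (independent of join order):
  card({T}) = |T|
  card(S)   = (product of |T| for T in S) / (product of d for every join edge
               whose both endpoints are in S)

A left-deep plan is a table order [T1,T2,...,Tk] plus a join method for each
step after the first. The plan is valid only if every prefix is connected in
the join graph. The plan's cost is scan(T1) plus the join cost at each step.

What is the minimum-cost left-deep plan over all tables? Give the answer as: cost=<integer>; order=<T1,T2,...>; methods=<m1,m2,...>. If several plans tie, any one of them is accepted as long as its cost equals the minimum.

Selinger DP (subsets sized 1..n):
  {C}: scan cost=400, card=400
  {D}: scan cost=500, card=500
  {B}: scan cost=400, card=400
  {A}: scan cost=120, card=120
  {CD}: card=25000; try (C,hash)→8200, (D,merge)→9400, (C,merge)→9500, (D,hash)→9800, (C,nl_idx)→30000, (D,nl)→200400 …(+1); best=8200 via (C,hash)
  {BD}: card=800; try (B,hash)→8200, (D,merge)→9400, (B,merge)→9500, (D,hash)→9800, (D,nl)→200400, (B,nl)→200500; best=8200 via (B,hash)
  {AD}: card=30000; try (A,hash)→2680, (D,merge)→6080, (A,merge)→6460, (D,hash)→9240, (D,nl)→60120, (A,nl)→60500; best=2680 via (A,hash)
  {BCD}: card=40000; try (C,hash)→16200, (C,merge)→21000, (B,hash)→40400, (C,nl_idx)→55400, (C,nl)→328200, (B,merge)→412200 …(+1); best=16200 via (C,hash)
  {ACD}: card=1500000; try (A,hash)→34880, (C,hash)→39880, (A,merge)→409160, (C,merge)→486680, (C,nl_idx)→1772680, (A,nl)→3008200 …(+1); best=34880 via (A,hash)
  {ABD}: card=48000; try (A,hash)→10680, (A,merge)→17960, (B,hash)→39880, (A,nl)→104200, (B,merge)→486680, (B,nl)→12002680; best=10680 via (A,hash)
  {ABCD}: card=2400000; try (A,hash)→57880, (C,hash)→65880, (A,merge)→697160, (C,merge)→830680, (B,hash)→1542080, (C,nl_idx)→2842680 …(+4); best=57880 via (A,hash)

cost=57880; order=D,B,C,A; methods=hash,hash,hash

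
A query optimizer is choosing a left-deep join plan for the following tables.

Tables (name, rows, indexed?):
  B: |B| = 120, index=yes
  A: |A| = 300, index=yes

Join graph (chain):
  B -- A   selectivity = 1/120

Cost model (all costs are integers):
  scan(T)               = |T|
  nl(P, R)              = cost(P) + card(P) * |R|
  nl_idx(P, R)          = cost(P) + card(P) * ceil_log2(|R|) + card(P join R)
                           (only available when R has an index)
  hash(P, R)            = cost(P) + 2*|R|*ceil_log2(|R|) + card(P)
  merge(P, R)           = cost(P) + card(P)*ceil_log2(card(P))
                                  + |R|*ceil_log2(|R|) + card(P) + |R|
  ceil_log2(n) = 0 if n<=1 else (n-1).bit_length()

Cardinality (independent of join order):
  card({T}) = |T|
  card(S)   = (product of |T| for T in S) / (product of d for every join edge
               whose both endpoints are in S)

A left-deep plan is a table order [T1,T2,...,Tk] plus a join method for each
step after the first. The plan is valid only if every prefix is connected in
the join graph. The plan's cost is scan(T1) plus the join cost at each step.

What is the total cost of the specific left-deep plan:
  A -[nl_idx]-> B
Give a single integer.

2700

step 1: scan A: cost=300, card=300
step 2: join B via nl_idx
    card(P join B) = 300*120/(120) = 300
    cost = 300 + 300*7 + 300 = 2700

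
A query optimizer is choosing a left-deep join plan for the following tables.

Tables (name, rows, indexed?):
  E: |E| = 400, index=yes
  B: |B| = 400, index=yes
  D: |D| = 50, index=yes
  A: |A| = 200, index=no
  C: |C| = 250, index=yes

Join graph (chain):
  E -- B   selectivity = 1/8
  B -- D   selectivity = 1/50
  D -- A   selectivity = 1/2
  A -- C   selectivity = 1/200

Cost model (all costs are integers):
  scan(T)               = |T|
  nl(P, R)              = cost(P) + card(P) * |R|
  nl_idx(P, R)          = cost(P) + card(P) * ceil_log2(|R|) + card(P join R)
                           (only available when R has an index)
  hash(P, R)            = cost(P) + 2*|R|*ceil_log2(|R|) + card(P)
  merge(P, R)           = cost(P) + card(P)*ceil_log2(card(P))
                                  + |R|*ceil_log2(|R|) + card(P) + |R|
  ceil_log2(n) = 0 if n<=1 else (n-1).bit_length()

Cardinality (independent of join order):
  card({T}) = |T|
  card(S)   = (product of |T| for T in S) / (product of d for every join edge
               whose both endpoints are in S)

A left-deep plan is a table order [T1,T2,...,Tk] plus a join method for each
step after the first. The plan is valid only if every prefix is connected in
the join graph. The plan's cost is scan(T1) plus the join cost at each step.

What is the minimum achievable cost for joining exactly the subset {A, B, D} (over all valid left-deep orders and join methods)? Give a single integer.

4500

Selinger DP over subsets of {A,B,D}:
  {B}: scan cost=400, card=400
  {D}: scan cost=50, card=50
  {A}: scan cost=200, card=200
  {BD}: card=400; try (B,nl_idx)→900, (D,hash)→1400, (D,nl_idx)→3200, (B,merge)→4400, (D,merge)→4750, (B,hash)→7300 …(+2); best=900 via (B,nl_idx)
  {AD}: card=5000; try (D,hash)→1000, (A,merge)→2200, (D,merge)→2350, (A,hash)→3300, (D,nl_idx)→6400, (A,nl)→10050 …(+1); best=1000 via (D,hash)
  {ABD}: card=40000; try (A,hash)→4500, (A,merge)→6700, (B,hash)→13200, (B,merge)→75000, (A,nl)→80900, (B,nl_idx)→86000 …(+1); best=4500 via (A,hash)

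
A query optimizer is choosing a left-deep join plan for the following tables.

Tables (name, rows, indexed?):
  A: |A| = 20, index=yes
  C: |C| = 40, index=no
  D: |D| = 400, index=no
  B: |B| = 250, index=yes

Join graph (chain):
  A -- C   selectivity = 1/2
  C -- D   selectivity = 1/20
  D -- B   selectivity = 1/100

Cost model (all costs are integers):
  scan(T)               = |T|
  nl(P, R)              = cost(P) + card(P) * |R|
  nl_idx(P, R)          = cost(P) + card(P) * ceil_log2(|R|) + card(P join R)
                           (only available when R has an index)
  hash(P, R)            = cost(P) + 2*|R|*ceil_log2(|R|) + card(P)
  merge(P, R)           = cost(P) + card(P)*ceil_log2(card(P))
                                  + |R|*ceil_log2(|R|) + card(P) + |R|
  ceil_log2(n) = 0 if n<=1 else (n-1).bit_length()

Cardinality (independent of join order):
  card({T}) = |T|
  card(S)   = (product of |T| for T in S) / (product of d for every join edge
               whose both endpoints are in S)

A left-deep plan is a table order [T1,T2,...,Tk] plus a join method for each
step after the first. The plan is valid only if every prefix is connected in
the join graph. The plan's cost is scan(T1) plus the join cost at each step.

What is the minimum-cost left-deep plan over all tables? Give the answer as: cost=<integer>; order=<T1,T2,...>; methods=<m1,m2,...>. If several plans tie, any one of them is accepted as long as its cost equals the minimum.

cost=8280; order=D,B,C,A; methods=nl_idx,hash,hash

Selinger DP (subsets sized 1..n):
  {A}: scan cost=20, card=20
  {C}: scan cost=40, card=40
  {D}: scan cost=400, card=400
  {B}: scan cost=250, card=250
  {AC}: card=400; try (A,hash)→280, (C,merge)→420, (A,merge)→440, (C,hash)→520, (A,nl_idx)→640, (C,nl)→820 …(+1); best=280 via (A,hash)
  {CD}: card=800; try (C,hash)→1280, (D,merge)→4320, (C,merge)→4680, (D,hash)→7280, (D,nl)→16040, (C,nl)→16400; best=1280 via (C,hash)
  {BD}: card=1000; try (B,nl_idx)→4600, (B,hash)→4800, (D,merge)→6500, (B,merge)→6650, (D,hash)→7700, (D,nl)→100250 …(+1); best=4600 via (B,nl_idx)
  {ACD}: card=8000; try (A,hash)→2280, (D,hash)→7880, (D,merge)→8280, (A,merge)→10200, (A,nl_idx)→13280, (A,nl)→17280 …(+1); best=2280 via (A,hash)
  {BCD}: card=2000; try (C,hash)→6080, (B,hash)→6080, (B,nl_idx)→9680, (B,merge)→12330, (C,merge)→15880, (C,nl)→44600 …(+1); best=6080 via (C,hash)
  {ABCD}: card=20000; try (A,hash)→8280, (B,hash)→14280, (A,merge)→30200, (A,nl_idx)→36080, (A,nl)→46080, (B,nl_idx)→86280 …(+2); best=8280 via (A,hash)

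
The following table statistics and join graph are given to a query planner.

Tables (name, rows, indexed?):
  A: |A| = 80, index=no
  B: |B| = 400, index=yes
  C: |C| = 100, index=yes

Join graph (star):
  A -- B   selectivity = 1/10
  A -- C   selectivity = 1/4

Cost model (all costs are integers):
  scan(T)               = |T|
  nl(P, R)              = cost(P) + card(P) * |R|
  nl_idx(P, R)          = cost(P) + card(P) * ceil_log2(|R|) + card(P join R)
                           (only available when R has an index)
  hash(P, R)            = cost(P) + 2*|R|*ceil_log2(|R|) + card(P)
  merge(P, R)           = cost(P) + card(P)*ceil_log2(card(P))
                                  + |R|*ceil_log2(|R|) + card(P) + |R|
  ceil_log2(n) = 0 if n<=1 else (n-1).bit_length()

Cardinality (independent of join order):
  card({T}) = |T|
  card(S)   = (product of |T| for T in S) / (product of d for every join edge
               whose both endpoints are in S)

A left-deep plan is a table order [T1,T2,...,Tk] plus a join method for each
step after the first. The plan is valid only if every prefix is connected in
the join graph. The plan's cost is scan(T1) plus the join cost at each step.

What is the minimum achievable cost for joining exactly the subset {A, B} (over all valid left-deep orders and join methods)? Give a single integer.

Selinger DP over subsets of {A,B}:
  {A}: scan cost=80, card=80
  {B}: scan cost=400, card=400
  {AB}: card=3200; try (A,hash)→1920, (B,nl_idx)→4000, (B,merge)→4720, (A,merge)→5040, (B,hash)→7360, (B,nl)→32080 …(+1); best=1920 via (A,hash)

1920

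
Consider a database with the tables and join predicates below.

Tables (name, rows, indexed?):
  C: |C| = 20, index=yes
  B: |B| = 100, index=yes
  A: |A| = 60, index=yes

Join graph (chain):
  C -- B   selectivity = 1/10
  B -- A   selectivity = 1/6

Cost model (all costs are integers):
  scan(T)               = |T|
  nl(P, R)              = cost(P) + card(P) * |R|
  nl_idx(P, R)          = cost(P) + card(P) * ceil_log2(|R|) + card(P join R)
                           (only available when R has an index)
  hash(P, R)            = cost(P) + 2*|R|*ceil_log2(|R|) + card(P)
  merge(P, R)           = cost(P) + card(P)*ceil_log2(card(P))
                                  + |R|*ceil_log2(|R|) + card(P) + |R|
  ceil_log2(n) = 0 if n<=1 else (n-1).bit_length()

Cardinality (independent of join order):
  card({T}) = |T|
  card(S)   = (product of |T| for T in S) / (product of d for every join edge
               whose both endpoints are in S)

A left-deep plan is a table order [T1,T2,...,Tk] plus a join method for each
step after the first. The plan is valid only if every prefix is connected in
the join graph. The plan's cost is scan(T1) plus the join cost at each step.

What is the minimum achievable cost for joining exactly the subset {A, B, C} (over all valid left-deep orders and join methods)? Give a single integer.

Selinger DP over subsets of {A,B,C}:
  {C}: scan cost=20, card=20
  {B}: scan cost=100, card=100
  {A}: scan cost=60, card=60
  {BC}: card=200; try (B,nl_idx)→360, (C,hash)→400, (C,nl_idx)→800, (B,merge)→940, (C,merge)→1020, (B,hash)→1440 …(+2); best=360 via (B,nl_idx)
  {AB}: card=1000; try (A,hash)→920, (B,merge)→1280, (A,merge)→1320, (B,nl_idx)→1480, (B,hash)→1520, (A,nl_idx)→1700 …(+2); best=920 via (A,hash)
  {ABC}: card=2000; try (A,hash)→1280, (C,hash)→2120, (A,merge)→2580, (A,nl_idx)→3560, (C,nl_idx)→7920, (C,merge)→12040 …(+2); best=1280 via (A,hash)

1280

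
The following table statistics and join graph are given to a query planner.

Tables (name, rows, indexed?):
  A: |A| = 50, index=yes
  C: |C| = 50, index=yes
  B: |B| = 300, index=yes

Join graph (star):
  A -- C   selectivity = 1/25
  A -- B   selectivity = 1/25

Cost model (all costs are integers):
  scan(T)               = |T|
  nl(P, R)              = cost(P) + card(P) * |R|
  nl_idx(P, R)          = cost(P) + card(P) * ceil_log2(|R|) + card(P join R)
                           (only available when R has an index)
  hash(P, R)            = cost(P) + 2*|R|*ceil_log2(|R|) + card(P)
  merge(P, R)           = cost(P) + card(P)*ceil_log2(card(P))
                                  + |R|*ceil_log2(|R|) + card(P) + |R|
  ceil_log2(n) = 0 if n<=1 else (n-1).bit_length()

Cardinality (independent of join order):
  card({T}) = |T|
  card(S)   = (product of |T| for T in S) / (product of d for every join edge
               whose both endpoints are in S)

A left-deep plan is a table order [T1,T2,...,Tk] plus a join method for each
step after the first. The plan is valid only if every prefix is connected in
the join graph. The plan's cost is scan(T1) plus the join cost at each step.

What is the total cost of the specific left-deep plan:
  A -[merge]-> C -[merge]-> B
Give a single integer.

4550

step 1: scan A: cost=50, card=50
step 2: join C via merge
    card(P join C) = 50*50/(25) = 100
    cost = 50 + 50*6 + 50*6 + 50 + 50 = 750
step 3: join B via merge
    card(P join B) = 100*300/(25) = 1200
    cost = 750 + 100*7 + 300*9 + 100 + 300 = 4550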